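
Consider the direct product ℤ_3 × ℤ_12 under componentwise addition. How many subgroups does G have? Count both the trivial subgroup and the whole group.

18

|G| = 36, so by Lagrange every subgroup order divides 36. Divisors: 1, 2, 3, 4, 6, 9, 12, 18, 36.
Subgroups by order — order 1: 1; order 2: 1; order 3: 4; order 4: 1; order 6: 4; order 9: 1; order 12: 4; order 18: 1; order 36: 1.
Total: 1 + 1 + 4 + 1 + 4 + 1 + 4 + 1 + 1 = 18.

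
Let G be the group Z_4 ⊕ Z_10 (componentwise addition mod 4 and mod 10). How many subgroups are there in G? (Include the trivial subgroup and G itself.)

|G| = 40, so by Lagrange every subgroup order divides 40. Divisors: 1, 2, 4, 5, 8, 10, 20, 40.
Subgroups by order — order 1: 1; order 2: 3; order 4: 3; order 5: 1; order 8: 1; order 10: 3; order 20: 3; order 40: 1.
Total: 1 + 3 + 3 + 1 + 1 + 3 + 3 + 1 = 16.

16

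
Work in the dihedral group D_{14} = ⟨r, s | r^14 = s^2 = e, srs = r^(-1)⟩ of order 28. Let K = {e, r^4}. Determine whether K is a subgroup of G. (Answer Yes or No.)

r^4 ∈ K but its inverse r^10 ∉ K, so K is not a subgroup.

No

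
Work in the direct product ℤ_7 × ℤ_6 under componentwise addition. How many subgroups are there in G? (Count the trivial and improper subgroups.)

|G| = 42, so by Lagrange every subgroup order divides 42. Divisors: 1, 2, 3, 6, 7, 14, 21, 42.
Subgroups by order — order 1: 1; order 2: 1; order 3: 1; order 6: 1; order 7: 1; order 14: 1; order 21: 1; order 42: 1.
Total: 1 + 1 + 1 + 1 + 1 + 1 + 1 + 1 = 8.

8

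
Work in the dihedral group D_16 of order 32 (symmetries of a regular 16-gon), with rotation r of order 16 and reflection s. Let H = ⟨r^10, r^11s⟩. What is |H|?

|⟨r^10⟩| = 8 and |⟨r^11s⟩| = 2, so |H| is a multiple of lcm(8, 2) = 8 and divides |G| = 32.
Closing under the operation: H = {e, r^2, r^4, r^6, r^8, r^10, r^12, r^14, rs, r^3s, r^5s, r^7s, r^9s, r^11s, r^13s, r^15s}, so |H| = 16.

16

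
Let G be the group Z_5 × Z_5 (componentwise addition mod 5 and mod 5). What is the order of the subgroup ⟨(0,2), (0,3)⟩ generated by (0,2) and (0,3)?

|⟨(0,2)⟩| = 5 and |⟨(0,3)⟩| = 5, so |H| is a multiple of lcm(5, 5) = 5 and divides |G| = 25.
Closing under the operation: H = {(0,0), (0,1), (0,2), (0,3), (0,4)}, so |H| = 5.

5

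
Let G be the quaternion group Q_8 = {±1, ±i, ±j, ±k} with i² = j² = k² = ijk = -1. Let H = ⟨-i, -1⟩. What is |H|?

4

|⟨-i⟩| = 4 and |⟨-1⟩| = 2, so |H| is a multiple of lcm(4, 2) = 4 and divides |G| = 8.
Closing under the operation: H = {1, -1, i, -i}, so |H| = 4.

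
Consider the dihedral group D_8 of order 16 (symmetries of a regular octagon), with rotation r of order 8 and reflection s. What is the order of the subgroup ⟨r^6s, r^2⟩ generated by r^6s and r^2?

8

|⟨r^6s⟩| = 2 and |⟨r^2⟩| = 4, so |H| is a multiple of lcm(2, 4) = 4 and divides |G| = 16.
Closing under the operation: H = {e, r^2, r^4, r^6, s, r^2s, r^4s, r^6s}, so |H| = 8.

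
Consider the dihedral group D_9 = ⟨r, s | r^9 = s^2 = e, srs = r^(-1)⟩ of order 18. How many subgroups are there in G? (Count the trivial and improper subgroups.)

16

|G| = 18, so by Lagrange every subgroup order divides 18. Divisors: 1, 2, 3, 6, 9, 18.
Subgroups by order — order 1: 1; order 2: 9; order 3: 1; order 6: 3; order 9: 1; order 18: 1.
Total: 1 + 9 + 1 + 3 + 1 + 1 = 16.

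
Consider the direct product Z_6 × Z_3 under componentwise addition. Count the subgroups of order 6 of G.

4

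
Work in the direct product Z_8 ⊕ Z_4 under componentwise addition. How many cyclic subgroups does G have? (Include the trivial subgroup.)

Each element a generates a cyclic subgroup ⟨a⟩; distinct elements may generate the same one (a cyclic group of order d has φ(d) generators).
Cyclic subgroups by order — order 1: 1; order 2: 3; order 4: 6; order 8: 4.
Total: 14.

14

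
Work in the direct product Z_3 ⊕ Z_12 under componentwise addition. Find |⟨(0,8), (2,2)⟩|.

|⟨(0,8)⟩| = 3 and |⟨(2,2)⟩| = 6, so |H| is a multiple of lcm(3, 6) = 6 and divides |G| = 36.
Closing under the operation: H = {(0,0), (0,2), (0,4), (0,6), (0,8), (0,10), (1,0), (1,2), (1,4), (1,6), (1,8), (1,10), (2,0), (2,2), (2,4), (2,6), (2,8), (2,10)}, so |H| = 18.

18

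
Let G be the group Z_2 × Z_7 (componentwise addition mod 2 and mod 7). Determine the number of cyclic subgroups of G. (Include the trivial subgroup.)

4

A cyclic subgroup of order d is generated by each of its φ(d) elements of order d, so the cyclic subgroups of order d number (#elements of order d)/φ(d).
Cyclic subgroups by order — order 1: 1; order 2: 1; order 7: 1; order 14: 1.
Total: 4.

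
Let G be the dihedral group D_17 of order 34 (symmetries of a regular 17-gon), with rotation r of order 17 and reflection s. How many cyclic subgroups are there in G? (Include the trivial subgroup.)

19

Group the elements of G by the cyclic subgroup they generate; each cyclic subgroup of order d accounts for φ(d) elements.
Cyclic subgroups by order — order 1: 1; order 2: 17; order 17: 1.
Total: 19.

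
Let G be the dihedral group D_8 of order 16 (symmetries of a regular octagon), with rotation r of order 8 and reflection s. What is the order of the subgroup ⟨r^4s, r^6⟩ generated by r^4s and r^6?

|⟨r^4s⟩| = 2 and |⟨r^6⟩| = 4, so |H| is a multiple of lcm(2, 4) = 4 and divides |G| = 16.
Closing under the operation: H = {e, r^2, r^4, r^6, s, r^2s, r^4s, r^6s}, so |H| = 8.

8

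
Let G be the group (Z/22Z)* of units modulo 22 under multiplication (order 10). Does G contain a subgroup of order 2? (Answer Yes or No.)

Yes

2 | 10. A subgroup of order 2 is {1, 21}.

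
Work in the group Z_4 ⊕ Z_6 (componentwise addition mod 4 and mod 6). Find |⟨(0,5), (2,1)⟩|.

12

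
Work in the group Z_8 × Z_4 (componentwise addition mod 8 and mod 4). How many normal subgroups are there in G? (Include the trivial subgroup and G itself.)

G is abelian, so every subgroup is normal.
G has 22 subgroups in total, hence 22 normal subgroups.

22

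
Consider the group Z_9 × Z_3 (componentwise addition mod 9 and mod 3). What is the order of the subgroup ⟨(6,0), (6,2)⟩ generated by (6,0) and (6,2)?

9

|⟨(6,0)⟩| = 3 and |⟨(6,2)⟩| = 3, so |H| is a multiple of lcm(3, 3) = 3 and divides |G| = 27.
Closing under the operation: H = {(0,0), (0,1), (0,2), (3,0), (3,1), (3,2), (6,0), (6,1), (6,2)}, so |H| = 9.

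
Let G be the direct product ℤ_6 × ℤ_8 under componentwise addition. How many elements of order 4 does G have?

An element (a,b) has order lcm(ord(a), ord(b)); count pairs with lcm equal to 4.
Enumerating gives 4 such elements.

4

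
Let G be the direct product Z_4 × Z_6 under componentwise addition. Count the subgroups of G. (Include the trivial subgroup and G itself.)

|G| = 24, so by Lagrange every subgroup order divides 24. Divisors: 1, 2, 3, 4, 6, 8, 12, 24.
Subgroups by order — order 1: 1; order 2: 3; order 3: 1; order 4: 3; order 6: 3; order 8: 1; order 12: 3; order 24: 1.
Total: 1 + 3 + 1 + 3 + 3 + 1 + 3 + 1 = 16.

16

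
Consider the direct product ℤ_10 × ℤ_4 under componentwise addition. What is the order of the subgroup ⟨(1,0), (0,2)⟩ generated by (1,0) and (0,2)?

|⟨(1,0)⟩| = 10 and |⟨(0,2)⟩| = 2, so |H| is a multiple of lcm(10, 2) = 10 and divides |G| = 40.
Closing under the operation: H = {(0,0), (0,2), (1,0), (1,2), (2,0), (2,2), (3,0), (3,2), (4,0), (4,2), (5,0), (5,2), (6,0), (6,2), (7,0), (7,2), (8,0), (8,2), (9,0), (9,2)}, so |H| = 20.

20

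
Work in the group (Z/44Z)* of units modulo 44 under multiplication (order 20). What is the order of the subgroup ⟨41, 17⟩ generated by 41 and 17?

10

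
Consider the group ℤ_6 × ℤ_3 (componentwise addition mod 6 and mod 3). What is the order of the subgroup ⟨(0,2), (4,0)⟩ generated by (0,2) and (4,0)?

9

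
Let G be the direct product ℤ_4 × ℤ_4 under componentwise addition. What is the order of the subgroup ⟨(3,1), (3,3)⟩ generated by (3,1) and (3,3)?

8

|⟨(3,1)⟩| = 4 and |⟨(3,3)⟩| = 4, so |H| is a multiple of lcm(4, 4) = 4 and divides |G| = 16.
Closing under the operation: H = {(0,0), (0,2), (1,1), (1,3), (2,0), (2,2), (3,1), (3,3)}, so |H| = 8.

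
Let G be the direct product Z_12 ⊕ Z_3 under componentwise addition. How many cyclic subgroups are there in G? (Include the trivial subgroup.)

15

A cyclic subgroup of order d is generated by each of its φ(d) elements of order d, so the cyclic subgroups of order d number (#elements of order d)/φ(d).
Cyclic subgroups by order — order 1: 1; order 2: 1; order 3: 4; order 4: 1; order 6: 4; order 12: 4.
Total: 15.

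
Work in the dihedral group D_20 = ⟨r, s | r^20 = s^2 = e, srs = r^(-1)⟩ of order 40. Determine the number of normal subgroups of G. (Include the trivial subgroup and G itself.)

9

G has 48 subgroups. Checking conjugation-invariance by order — order 1: 1/1 normal; order 2: 1/21 normal; order 4: 1/11 normal; order 5: 1/1 normal; order 8: 0/5 normal; order 10: 1/5 normal; order 20: 3/3 normal; order 40: 1/1 normal.
Total normal subgroups: 9.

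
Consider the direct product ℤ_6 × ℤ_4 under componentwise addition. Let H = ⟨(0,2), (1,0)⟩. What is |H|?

|⟨(0,2)⟩| = 2 and |⟨(1,0)⟩| = 6, so |H| is a multiple of lcm(2, 6) = 6 and divides |G| = 24.
Closing under the operation: H = {(0,0), (0,2), (1,0), (1,2), (2,0), (2,2), (3,0), (3,2), (4,0), (4,2), (5,0), (5,2)}, so |H| = 12.

12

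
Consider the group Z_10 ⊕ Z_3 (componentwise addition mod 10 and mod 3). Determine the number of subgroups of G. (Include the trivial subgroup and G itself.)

|G| = 30, so by Lagrange every subgroup order divides 30. Divisors: 1, 2, 3, 5, 6, 10, 15, 30.
Subgroups by order — order 1: 1; order 2: 1; order 3: 1; order 5: 1; order 6: 1; order 10: 1; order 15: 1; order 30: 1.
Total: 1 + 1 + 1 + 1 + 1 + 1 + 1 + 1 = 8.

8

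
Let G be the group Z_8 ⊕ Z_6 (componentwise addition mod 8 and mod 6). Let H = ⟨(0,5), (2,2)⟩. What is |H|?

24

|⟨(0,5)⟩| = 6 and |⟨(2,2)⟩| = 12, so |H| is a multiple of lcm(6, 12) = 12 and divides |G| = 48.
Closing under the operation: H = {(0,0), (0,1), (0,2), (0,3), (0,4), (0,5), (2,0), (2,1), (2,2), (2,3), (2,4), (2,5), (4,0), (4,1), (4,2), (4,3), (4,4), (4,5), (6,0), (6,1), (6,2), (6,3), (6,4), (6,5)}, so |H| = 24.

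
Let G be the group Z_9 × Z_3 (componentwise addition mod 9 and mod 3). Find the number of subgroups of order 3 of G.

|G| = 27 and 3 | 27, so subgroups of order 3 are possible by Lagrange.
The subgroups of order 3 are: {(0,0), (0,1), (0,2)}; {(0,0), (3,0), (6,0)}; {(0,0), (3,1), (6,2)}; {(0,0), (3,2), (6,1)}.
So G has 4 subgroups of order 3.

4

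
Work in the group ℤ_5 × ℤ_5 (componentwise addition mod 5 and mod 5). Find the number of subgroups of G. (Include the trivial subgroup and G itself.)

8

|G| = 25, so by Lagrange every subgroup order divides 25. Divisors: 1, 5, 25.
Subgroups by order — order 1: 1; order 5: 6; order 25: 1.
Total: 1 + 6 + 1 = 8.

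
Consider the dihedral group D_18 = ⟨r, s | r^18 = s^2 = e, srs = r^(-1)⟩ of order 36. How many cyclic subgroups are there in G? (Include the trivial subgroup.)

24

Group the elements of G by the cyclic subgroup they generate; each cyclic subgroup of order d accounts for φ(d) elements.
Cyclic subgroups by order — order 1: 1; order 2: 19; order 3: 1; order 6: 1; order 9: 1; order 18: 1.
Total: 24.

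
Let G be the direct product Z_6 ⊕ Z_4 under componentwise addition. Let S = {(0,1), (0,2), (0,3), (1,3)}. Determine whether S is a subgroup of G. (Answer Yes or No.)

The identity (0,0) ∉ S, so S is not a subgroup.

No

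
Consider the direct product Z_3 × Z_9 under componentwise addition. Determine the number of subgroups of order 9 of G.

4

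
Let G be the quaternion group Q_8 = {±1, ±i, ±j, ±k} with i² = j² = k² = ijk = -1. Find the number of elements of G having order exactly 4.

6

The elements of order 4 are: i, -i, j, -j, k, -k.
That's 6.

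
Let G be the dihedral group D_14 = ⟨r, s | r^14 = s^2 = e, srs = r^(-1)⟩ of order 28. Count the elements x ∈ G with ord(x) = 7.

The elements of order 7 are: r^2, r^4, r^6, r^8, r^10, r^12.
That's 6.

6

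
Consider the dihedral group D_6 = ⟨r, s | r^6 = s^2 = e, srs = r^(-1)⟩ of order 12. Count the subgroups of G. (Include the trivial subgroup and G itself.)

|G| = 12, so by Lagrange every subgroup order divides 12. Divisors: 1, 2, 3, 4, 6, 12.
Subgroups by order — order 1: 1; order 2: 7; order 3: 1; order 4: 3; order 6: 3; order 12: 1.
Total: 1 + 7 + 1 + 3 + 3 + 1 = 16.

16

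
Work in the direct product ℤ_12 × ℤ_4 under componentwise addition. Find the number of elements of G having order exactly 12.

An element (a,b) has order lcm(ord(a), ord(b)); count pairs with lcm equal to 12.
Enumerating gives 24 such elements.

24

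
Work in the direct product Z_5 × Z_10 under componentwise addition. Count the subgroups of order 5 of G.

6

|G| = 50 and 5 | 50, so subgroups of order 5 are possible by Lagrange.
The subgroups of order 5 are: {(0,0), (0,2), (0,4), (0,6), (0,8)}; {(0,0), (1,0), (2,0), (3,0), (4,0)}; {(0,0), (1,2), (2,4), (3,6), (4,8)}; {(0,0), (1,4), (2,8), (3,2), (4,6)}; … (6 in all).
So G has 6 subgroups of order 5.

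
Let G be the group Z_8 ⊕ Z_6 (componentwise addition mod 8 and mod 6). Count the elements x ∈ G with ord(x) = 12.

An element (a,b) has order lcm(ord(a), ord(b)); count pairs with lcm equal to 12.
Enumerating gives 8 such elements.

8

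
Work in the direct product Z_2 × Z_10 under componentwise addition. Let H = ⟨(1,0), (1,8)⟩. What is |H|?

10

|⟨(1,0)⟩| = 2 and |⟨(1,8)⟩| = 10, so |H| is a multiple of lcm(2, 10) = 10 and divides |G| = 20.
Closing under the operation: H = {(0,0), (0,2), (0,4), (0,6), (0,8), (1,0), (1,2), (1,4), (1,6), (1,8)}, so |H| = 10.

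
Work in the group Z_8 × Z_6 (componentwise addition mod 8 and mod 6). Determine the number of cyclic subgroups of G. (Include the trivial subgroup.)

Each element a generates a cyclic subgroup ⟨a⟩; distinct elements may generate the same one (a cyclic group of order d has φ(d) generators).
Cyclic subgroups by order — order 1: 1; order 2: 3; order 3: 1; order 4: 2; order 6: 3; order 8: 2; order 12: 2; order 24: 2.
Total: 16.

16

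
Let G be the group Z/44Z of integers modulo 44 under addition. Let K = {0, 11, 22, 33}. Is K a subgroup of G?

Yes

|K| = 4 divides |G| = 44, consistent with Lagrange.
K contains the identity, every element's inverse is in K, and K is closed under +: it is a subgroup.
In fact K = ⟨33⟩.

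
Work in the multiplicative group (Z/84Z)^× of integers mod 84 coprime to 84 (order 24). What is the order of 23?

Compute successive powers of 23 mod 84: 23, 25, 71, 37, 11, 1; 23^6 ≡ 1 (mod 84).
So |⟨23⟩| = 6.

6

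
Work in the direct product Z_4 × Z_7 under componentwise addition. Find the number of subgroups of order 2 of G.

1

|G| = 28 and 2 | 28, so subgroups of order 2 are possible by Lagrange.
The subgroups of order 2 are: {(0,0), (2,0)}.
So G has 1 subgroup of order 2.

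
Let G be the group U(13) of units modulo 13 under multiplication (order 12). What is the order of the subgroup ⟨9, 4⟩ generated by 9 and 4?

6

|⟨9⟩| = 3 and |⟨4⟩| = 6, so |H| is a multiple of lcm(3, 6) = 6 and divides |G| = 12.
Closing under the operation: H = {1, 3, 4, 9, 10, 12}, so |H| = 6.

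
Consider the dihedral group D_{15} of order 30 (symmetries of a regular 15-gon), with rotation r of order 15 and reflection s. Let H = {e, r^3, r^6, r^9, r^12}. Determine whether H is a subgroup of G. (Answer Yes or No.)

Yes

|H| = 5 divides |G| = 30, consistent with Lagrange.
H contains the identity, every element's inverse is in H, and H is closed under ·: it is a subgroup.
In fact H = ⟨r^9⟩.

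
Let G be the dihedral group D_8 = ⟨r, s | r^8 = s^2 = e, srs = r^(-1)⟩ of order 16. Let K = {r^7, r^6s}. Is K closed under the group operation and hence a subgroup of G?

No

The identity e ∉ K, so K is not a subgroup.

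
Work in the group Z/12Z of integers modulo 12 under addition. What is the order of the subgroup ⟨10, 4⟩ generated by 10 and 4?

6

|⟨10⟩| = 6 and |⟨4⟩| = 3, so |H| is a multiple of lcm(6, 3) = 6 and divides |G| = 12.
Closing under the operation: H = {0, 2, 4, 6, 8, 10}, so |H| = 6.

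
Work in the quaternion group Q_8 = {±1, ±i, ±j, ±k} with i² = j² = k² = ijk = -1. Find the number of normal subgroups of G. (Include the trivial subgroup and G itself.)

G has 6 subgroups. Checking conjugation-invariance by order — order 1: 1/1 normal; order 2: 1/1 normal; order 4: 3/3 normal; order 8: 1/1 normal.
Total normal subgroups: 6.

6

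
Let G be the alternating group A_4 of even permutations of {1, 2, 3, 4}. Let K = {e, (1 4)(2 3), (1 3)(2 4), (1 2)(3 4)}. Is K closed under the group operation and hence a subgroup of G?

|K| = 4 divides |G| = 12, consistent with Lagrange.
K contains the identity, every element's inverse is in K, and K is closed under ∘: it is a subgroup.

Yes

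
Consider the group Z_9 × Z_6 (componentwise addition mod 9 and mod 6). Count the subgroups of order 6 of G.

4

|G| = 54 and 6 | 54, so subgroups of order 6 are possible by Lagrange.
The subgroups of order 6 are: {(0,0), (0,1), (0,2), (0,3), (0,4), (0,5)}; {(0,0), (0,3), (3,0), (3,3), (6,0), (6,3)}; {(0,0), (0,3), (3,1), (3,4), (6,2), (6,5)}; {(0,0), (0,3), (3,2), (3,5), (6,1), (6,4)}.
So G has 4 subgroups of order 6.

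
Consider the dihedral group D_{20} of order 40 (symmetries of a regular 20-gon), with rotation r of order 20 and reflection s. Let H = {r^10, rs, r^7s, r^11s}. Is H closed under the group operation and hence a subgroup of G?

The identity e ∉ H, so H is not a subgroup.

No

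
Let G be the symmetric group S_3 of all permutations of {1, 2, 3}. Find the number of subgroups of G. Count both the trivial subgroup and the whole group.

|G| = 6, so by Lagrange every subgroup order divides 6. Divisors: 1, 2, 3, 6.
Subgroups by order — order 1: 1; order 2: 3; order 3: 1; order 6: 1.
Total: 1 + 3 + 1 + 1 = 6.

6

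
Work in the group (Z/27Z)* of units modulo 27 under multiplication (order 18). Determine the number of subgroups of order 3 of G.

|G| = 18 and 3 | 18, so subgroups of order 3 are possible by Lagrange.
The subgroups of order 3 are: {1, 10, 19}.
So G has 1 subgroup of order 3.

1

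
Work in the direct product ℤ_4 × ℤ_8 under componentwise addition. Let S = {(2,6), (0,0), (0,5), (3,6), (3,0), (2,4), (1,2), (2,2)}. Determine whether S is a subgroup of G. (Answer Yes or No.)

(0,5) ∈ S but its inverse (0,3) ∉ S, so S is not a subgroup.

No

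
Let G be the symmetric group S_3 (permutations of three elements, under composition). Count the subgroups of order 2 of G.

3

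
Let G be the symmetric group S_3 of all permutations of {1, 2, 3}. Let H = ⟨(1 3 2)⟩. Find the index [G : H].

|⟨(1 3 2)⟩| = 3 and |G| = 6.
By Lagrange, [G : H] = |G|/|H| = 6/3 = 2.

2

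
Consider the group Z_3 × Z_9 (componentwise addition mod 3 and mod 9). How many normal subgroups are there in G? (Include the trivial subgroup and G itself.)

10

G is abelian, so every subgroup is normal.
G has 10 subgroups in total, hence 10 normal subgroups.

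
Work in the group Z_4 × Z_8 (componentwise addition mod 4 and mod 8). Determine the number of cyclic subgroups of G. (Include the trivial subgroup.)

A cyclic subgroup of order d is generated by each of its φ(d) elements of order d, so the cyclic subgroups of order d number (#elements of order d)/φ(d).
Cyclic subgroups by order — order 1: 1; order 2: 3; order 4: 6; order 8: 4.
Total: 14.

14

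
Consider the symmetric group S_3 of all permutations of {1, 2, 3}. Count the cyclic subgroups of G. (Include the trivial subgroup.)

5

Each element a generates a cyclic subgroup ⟨a⟩; distinct elements may generate the same one (a cyclic group of order d has φ(d) generators).
Cyclic subgroups by order — order 1: 1; order 2: 3; order 3: 1.
Total: 5.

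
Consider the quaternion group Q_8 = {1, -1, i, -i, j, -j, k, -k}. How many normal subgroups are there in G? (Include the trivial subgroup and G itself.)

G has 6 subgroups. Checking conjugation-invariance by order — order 1: 1/1 normal; order 2: 1/1 normal; order 4: 3/3 normal; order 8: 1/1 normal.
Total normal subgroups: 6.

6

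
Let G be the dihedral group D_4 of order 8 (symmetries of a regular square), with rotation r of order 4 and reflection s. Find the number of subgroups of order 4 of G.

|G| = 8 and 4 | 8, so subgroups of order 4 are possible by Lagrange.
The subgroups of order 4 are: {e, r, r^2, r^3}; {e, r^2, s, r^2s}; {e, r^2, rs, r^3s}.
So G has 3 subgroups of order 4.

3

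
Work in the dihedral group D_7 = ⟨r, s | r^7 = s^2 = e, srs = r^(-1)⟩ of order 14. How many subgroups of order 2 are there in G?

7

|G| = 14 and 2 | 14, so subgroups of order 2 are possible by Lagrange.
The subgroups of order 2 are: {e, r^2s}; {e, r^3s}; {e, r^4s}; {e, r^5s}; … (7 in all).
So G has 7 subgroups of order 2.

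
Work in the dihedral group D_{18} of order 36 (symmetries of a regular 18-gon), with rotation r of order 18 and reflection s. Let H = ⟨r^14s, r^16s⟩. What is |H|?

18

|⟨r^14s⟩| = 2 and |⟨r^16s⟩| = 2, so |H| is a multiple of lcm(2, 2) = 2 and divides |G| = 36.
Closing under the operation: H = {e, r^2, r^4, r^6, r^8, r^10, r^12, r^14, r^16, s, r^2s, r^4s, r^6s, r^8s, r^10s, r^12s, r^14s, r^16s}, so |H| = 18.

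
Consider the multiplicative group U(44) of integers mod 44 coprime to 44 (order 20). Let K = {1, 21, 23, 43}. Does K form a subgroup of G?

Yes

|K| = 4 divides |G| = 20, consistent with Lagrange.
K contains the identity, every element's inverse is in K, and K is closed under ·: it is a subgroup.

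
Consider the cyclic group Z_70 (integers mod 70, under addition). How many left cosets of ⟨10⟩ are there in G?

10

|⟨10⟩| = 7 and |G| = 70.
By Lagrange, [G : H] = |G|/|H| = 70/7 = 10.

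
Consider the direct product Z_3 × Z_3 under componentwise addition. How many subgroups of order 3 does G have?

4

|G| = 9 and 3 | 9, so subgroups of order 3 are possible by Lagrange.
The subgroups of order 3 are: {(0,0), (0,1), (0,2)}; {(0,0), (1,0), (2,0)}; {(0,0), (1,1), (2,2)}; {(0,0), (1,2), (2,1)}.
So G has 4 subgroups of order 3.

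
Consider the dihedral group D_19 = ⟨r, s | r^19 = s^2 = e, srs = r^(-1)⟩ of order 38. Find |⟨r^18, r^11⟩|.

19

|⟨r^18⟩| = 19 and |⟨r^11⟩| = 19, so |H| is a multiple of lcm(19, 19) = 19 and divides |G| = 38.
Closing under the operation: H = {e, r, r^2, r^3, r^4, r^5, r^6, r^7, r^8, r^9, r^10, r^11, r^12, r^13, r^14, r^15, r^16, r^17, r^18}, so |H| = 19.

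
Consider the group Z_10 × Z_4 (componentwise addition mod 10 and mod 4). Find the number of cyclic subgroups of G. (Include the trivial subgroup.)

12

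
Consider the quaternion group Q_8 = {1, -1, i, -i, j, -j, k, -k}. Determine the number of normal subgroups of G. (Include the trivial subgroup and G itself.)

6

G has 6 subgroups. Checking conjugation-invariance by order — order 1: 1/1 normal; order 2: 1/1 normal; order 4: 3/3 normal; order 8: 1/1 normal.
Total normal subgroups: 6.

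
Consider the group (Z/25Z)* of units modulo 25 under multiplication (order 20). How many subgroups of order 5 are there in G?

1

|G| = 20 and 5 | 20, so subgroups of order 5 are possible by Lagrange.
The subgroups of order 5 are: {1, 6, 11, 16, 21}.
So G has 1 subgroup of order 5.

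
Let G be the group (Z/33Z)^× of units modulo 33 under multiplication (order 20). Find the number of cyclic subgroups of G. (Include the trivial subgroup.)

A cyclic subgroup of order d is generated by each of its φ(d) elements of order d, so the cyclic subgroups of order d number (#elements of order d)/φ(d).
Cyclic subgroups by order — order 1: 1; order 2: 3; order 5: 1; order 10: 3.
Total: 8.

8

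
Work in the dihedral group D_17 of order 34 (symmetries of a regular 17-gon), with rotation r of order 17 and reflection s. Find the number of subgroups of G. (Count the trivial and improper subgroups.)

20

|G| = 34, so by Lagrange every subgroup order divides 34. Divisors: 1, 2, 17, 34.
Subgroups by order — order 1: 1; order 2: 17; order 17: 1; order 34: 1.
Total: 1 + 17 + 1 + 1 = 20.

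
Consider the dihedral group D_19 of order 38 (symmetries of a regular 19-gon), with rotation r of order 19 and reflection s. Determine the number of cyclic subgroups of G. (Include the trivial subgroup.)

Each element a generates a cyclic subgroup ⟨a⟩; distinct elements may generate the same one (a cyclic group of order d has φ(d) generators).
Cyclic subgroups by order — order 1: 1; order 2: 19; order 19: 1.
Total: 21.

21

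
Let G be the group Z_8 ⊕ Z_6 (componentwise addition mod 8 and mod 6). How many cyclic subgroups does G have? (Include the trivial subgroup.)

16

Each element a generates a cyclic subgroup ⟨a⟩; distinct elements may generate the same one (a cyclic group of order d has φ(d) generators).
Cyclic subgroups by order — order 1: 1; order 2: 3; order 3: 1; order 4: 2; order 6: 3; order 8: 2; order 12: 2; order 24: 2.
Total: 16.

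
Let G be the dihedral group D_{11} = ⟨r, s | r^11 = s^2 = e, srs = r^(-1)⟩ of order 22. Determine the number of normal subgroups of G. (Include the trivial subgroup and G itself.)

G has 14 subgroups. Checking conjugation-invariance by order — order 1: 1/1 normal; order 2: 0/11 normal; order 11: 1/1 normal; order 22: 1/1 normal.
Total normal subgroups: 3.

3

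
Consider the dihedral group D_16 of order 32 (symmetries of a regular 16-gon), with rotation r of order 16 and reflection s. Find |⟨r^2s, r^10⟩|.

|⟨r^2s⟩| = 2 and |⟨r^10⟩| = 8, so |H| is a multiple of lcm(2, 8) = 8 and divides |G| = 32.
Closing under the operation: H = {e, r^2, r^4, r^6, r^8, r^10, r^12, r^14, s, r^2s, r^4s, r^6s, r^8s, r^10s, r^12s, r^14s}, so |H| = 16.

16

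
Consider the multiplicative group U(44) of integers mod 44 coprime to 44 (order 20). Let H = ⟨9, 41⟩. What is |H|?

|⟨9⟩| = 5 and |⟨41⟩| = 10, so |H| is a multiple of lcm(5, 10) = 10 and divides |G| = 20.
Closing under the operation: H = {1, 5, 9, 13, 17, 21, 25, 29, 37, 41}, so |H| = 10.

10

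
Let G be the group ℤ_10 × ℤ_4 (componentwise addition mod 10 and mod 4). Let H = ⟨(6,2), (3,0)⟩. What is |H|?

20

|⟨(6,2)⟩| = 10 and |⟨(3,0)⟩| = 10, so |H| is a multiple of lcm(10, 10) = 10 and divides |G| = 40.
Closing under the operation: H = {(0,0), (0,2), (1,0), (1,2), (2,0), (2,2), (3,0), (3,2), (4,0), (4,2), (5,0), (5,2), (6,0), (6,2), (7,0), (7,2), (8,0), (8,2), (9,0), (9,2)}, so |H| = 20.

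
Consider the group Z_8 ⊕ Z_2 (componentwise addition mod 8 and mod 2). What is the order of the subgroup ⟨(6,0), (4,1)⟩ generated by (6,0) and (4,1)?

|⟨(6,0)⟩| = 4 and |⟨(4,1)⟩| = 2, so |H| is a multiple of lcm(4, 2) = 4 and divides |G| = 16.
Closing under the operation: H = {(0,0), (0,1), (2,0), (2,1), (4,0), (4,1), (6,0), (6,1)}, so |H| = 8.

8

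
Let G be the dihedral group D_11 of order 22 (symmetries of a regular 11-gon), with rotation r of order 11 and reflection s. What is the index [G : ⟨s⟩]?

11

|⟨s⟩| = 2 and |G| = 22.
By Lagrange, [G : H] = |G|/|H| = 22/2 = 11.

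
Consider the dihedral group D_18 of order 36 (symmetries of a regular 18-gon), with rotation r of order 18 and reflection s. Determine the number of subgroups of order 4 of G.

|G| = 36 and 4 | 36, so subgroups of order 4 are possible by Lagrange.
The subgroups of order 4 are: {e, r^9, rs, r^10s}; {e, r^9, r^2s, r^11s}; {e, r^9, r^3s, r^12s}; {e, r^9, r^4s, r^13s}; … (9 in all).
So G has 9 subgroups of order 4.

9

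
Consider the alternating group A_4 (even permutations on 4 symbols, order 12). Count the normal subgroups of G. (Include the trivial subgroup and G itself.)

3

G has 10 subgroups. Checking conjugation-invariance by order — order 1: 1/1 normal; order 2: 0/3 normal; order 3: 0/4 normal; order 4: 1/1 normal; order 12: 1/1 normal.
Total normal subgroups: 3.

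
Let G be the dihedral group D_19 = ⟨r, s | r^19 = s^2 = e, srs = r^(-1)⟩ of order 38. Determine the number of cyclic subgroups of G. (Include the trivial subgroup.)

Each element a generates a cyclic subgroup ⟨a⟩; distinct elements may generate the same one (a cyclic group of order d has φ(d) generators).
Cyclic subgroups by order — order 1: 1; order 2: 19; order 19: 1.
Total: 21.

21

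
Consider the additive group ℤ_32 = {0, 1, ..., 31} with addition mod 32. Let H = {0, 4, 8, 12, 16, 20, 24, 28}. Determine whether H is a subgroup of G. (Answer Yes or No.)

|H| = 8 divides |G| = 32, consistent with Lagrange.
H contains the identity, every element's inverse is in H, and H is closed under +: it is a subgroup.
In fact H = ⟨4⟩.

Yes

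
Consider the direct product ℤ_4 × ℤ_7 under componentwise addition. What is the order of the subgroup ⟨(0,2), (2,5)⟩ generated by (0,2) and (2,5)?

14

|⟨(0,2)⟩| = 7 and |⟨(2,5)⟩| = 14, so |H| is a multiple of lcm(7, 14) = 14 and divides |G| = 28.
Closing under the operation: H = {(0,0), (0,1), (0,2), (0,3), (0,4), (0,5), (0,6), (2,0), (2,1), (2,2), (2,3), (2,4), (2,5), (2,6)}, so |H| = 14.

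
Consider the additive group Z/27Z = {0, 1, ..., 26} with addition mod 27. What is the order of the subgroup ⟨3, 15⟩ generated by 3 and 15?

|⟨3⟩| = 9 and |⟨15⟩| = 9, so |H| is a multiple of lcm(9, 9) = 9 and divides |G| = 27.
Closing under the operation: H = {0, 3, 6, 9, 12, 15, 18, 21, 24}, so |H| = 9.

9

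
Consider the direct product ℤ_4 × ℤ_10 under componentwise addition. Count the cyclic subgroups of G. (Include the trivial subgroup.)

A cyclic subgroup of order d is generated by each of its φ(d) elements of order d, so the cyclic subgroups of order d number (#elements of order d)/φ(d).
Cyclic subgroups by order — order 1: 1; order 2: 3; order 4: 2; order 5: 1; order 10: 3; order 20: 2.
Total: 12.

12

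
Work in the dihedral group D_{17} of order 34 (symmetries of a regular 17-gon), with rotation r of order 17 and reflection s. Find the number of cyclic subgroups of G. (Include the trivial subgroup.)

A cyclic subgroup of order d is generated by each of its φ(d) elements of order d, so the cyclic subgroups of order d number (#elements of order d)/φ(d).
Cyclic subgroups by order — order 1: 1; order 2: 17; order 17: 1.
Total: 19.

19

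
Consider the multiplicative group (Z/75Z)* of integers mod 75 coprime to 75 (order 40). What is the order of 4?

10

Compute successive powers of 4 mod 75: 4, 16, 64, 31, 49, 46, 34, 61, …; 4^10 ≡ 1 (mod 75).
So |⟨4⟩| = 10.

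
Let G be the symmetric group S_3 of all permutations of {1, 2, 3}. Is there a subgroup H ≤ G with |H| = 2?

Yes

2 | 6. A subgroup of order 2 is {e, (1 2)}.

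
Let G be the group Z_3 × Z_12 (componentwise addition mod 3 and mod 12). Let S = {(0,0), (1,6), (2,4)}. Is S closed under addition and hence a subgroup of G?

No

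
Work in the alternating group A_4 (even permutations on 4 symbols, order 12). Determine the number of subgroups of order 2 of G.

|G| = 12 and 2 | 12, so subgroups of order 2 are possible by Lagrange.
The subgroups of order 2 are: {e, (1 2)(3 4)}; {e, (1 3)(2 4)}; {e, (1 4)(2 3)}.
So G has 3 subgroups of order 2.

3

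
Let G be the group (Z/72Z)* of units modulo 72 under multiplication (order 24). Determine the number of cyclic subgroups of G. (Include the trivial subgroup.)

16

Group the elements of G by the cyclic subgroup they generate; each cyclic subgroup of order d accounts for φ(d) elements.
Cyclic subgroups by order — order 1: 1; order 2: 7; order 3: 1; order 6: 7.
Total: 16.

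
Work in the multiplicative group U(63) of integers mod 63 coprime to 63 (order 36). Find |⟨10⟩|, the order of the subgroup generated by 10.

Compute successive powers of 10 mod 63: 10, 37, 55, 46, 19, 1; 10^6 ≡ 1 (mod 63).
So |⟨10⟩| = 6.

6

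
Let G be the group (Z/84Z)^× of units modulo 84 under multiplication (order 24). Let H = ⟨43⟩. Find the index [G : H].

12

|⟨43⟩| = 2 and |G| = 24.
By Lagrange, [G : H] = |G|/|H| = 24/2 = 12.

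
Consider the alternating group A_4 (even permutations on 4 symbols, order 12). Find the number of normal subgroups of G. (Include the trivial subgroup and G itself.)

G has 10 subgroups. Checking conjugation-invariance by order — order 1: 1/1 normal; order 2: 0/3 normal; order 3: 0/4 normal; order 4: 1/1 normal; order 12: 1/1 normal.
Total normal subgroups: 3.

3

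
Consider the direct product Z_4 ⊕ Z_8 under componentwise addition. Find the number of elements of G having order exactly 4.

An element (a,b) has order lcm(ord(a), ord(b)); count pairs with lcm equal to 4.
Enumerating gives 12 such elements.

12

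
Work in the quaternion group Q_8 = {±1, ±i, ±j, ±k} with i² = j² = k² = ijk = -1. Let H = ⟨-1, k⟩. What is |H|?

4

|⟨-1⟩| = 2 and |⟨k⟩| = 4, so |H| is a multiple of lcm(2, 4) = 4 and divides |G| = 8.
Closing under the operation: H = {1, -1, k, -k}, so |H| = 4.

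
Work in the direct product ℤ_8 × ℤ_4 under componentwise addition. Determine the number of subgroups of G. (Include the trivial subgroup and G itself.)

22

|G| = 32, so by Lagrange every subgroup order divides 32. Divisors: 1, 2, 4, 8, 16, 32.
Subgroups by order — order 1: 1; order 2: 3; order 4: 7; order 8: 7; order 16: 3; order 32: 1.
Total: 1 + 3 + 7 + 7 + 3 + 1 = 22.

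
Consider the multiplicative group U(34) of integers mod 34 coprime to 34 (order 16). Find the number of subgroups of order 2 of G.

|G| = 16 and 2 | 16, so subgroups of order 2 are possible by Lagrange.
The subgroups of order 2 are: {1, 33}.
So G has 1 subgroup of order 2.

1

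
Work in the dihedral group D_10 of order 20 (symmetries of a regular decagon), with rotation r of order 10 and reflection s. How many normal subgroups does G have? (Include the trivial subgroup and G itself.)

G has 22 subgroups. Checking conjugation-invariance by order — order 1: 1/1 normal; order 2: 1/11 normal; order 4: 0/5 normal; order 5: 1/1 normal; order 10: 3/3 normal; order 20: 1/1 normal.
Total normal subgroups: 7.

7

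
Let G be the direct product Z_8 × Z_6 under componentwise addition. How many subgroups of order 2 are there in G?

3

|G| = 48 and 2 | 48, so subgroups of order 2 are possible by Lagrange.
The subgroups of order 2 are: {(0,0), (0,3)}; {(0,0), (4,0)}; {(0,0), (4,3)}.
So G has 3 subgroups of order 2.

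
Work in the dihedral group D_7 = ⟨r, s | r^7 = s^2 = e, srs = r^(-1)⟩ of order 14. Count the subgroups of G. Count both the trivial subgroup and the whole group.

10

|G| = 14, so by Lagrange every subgroup order divides 14. Divisors: 1, 2, 7, 14.
Subgroups by order — order 1: 1; order 2: 7; order 7: 1; order 14: 1.
Total: 1 + 7 + 1 + 1 = 10.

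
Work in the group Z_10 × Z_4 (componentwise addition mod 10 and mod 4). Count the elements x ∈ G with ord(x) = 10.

12

An element (a,b) has order lcm(ord(a), ord(b)); count pairs with lcm equal to 10.
Enumerating gives 12 such elements.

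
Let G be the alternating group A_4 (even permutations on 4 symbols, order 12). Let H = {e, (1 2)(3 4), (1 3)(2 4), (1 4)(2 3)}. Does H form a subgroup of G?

Yes

|H| = 4 divides |G| = 12, consistent with Lagrange.
H contains the identity, every element's inverse is in H, and H is closed under ∘: it is a subgroup.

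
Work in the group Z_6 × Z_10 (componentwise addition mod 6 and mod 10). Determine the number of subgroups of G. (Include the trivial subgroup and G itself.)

20

|G| = 60, so by Lagrange every subgroup order divides 60. Divisors: 1, 2, 3, 4, 5, 6, 10, 12, 15, 20, 30, 60.
Subgroups by order — order 1: 1; order 2: 3; order 3: 1; order 4: 1; order 5: 1; order 6: 3; order 10: 3; order 12: 1; order 15: 1; order 20: 1; order 30: 3; order 60: 1.
Total: 1 + 3 + 1 + 1 + 1 + 3 + 3 + 1 + 1 + 1 + 3 + 1 = 20.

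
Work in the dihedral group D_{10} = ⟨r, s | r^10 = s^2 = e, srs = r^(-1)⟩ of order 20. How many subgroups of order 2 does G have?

11

|G| = 20 and 2 | 20, so subgroups of order 2 are possible by Lagrange.
The subgroups of order 2 are: {e, r^2s}; {e, r^3s}; {e, r^4s}; {e, r^5}; … (11 in all).
So G has 11 subgroups of order 2.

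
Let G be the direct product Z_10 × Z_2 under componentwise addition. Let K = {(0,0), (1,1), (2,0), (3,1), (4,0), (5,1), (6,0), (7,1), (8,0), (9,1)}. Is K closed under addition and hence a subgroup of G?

|K| = 10 divides |G| = 20, consistent with Lagrange.
K contains the identity, every element's inverse is in K, and K is closed under +: it is a subgroup.
In fact K = ⟨(7,1)⟩.

Yes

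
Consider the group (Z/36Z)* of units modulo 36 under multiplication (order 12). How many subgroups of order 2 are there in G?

|G| = 12 and 2 | 12, so subgroups of order 2 are possible by Lagrange.
The subgroups of order 2 are: {1, 17}; {1, 19}; {1, 35}.
So G has 3 subgroups of order 2.

3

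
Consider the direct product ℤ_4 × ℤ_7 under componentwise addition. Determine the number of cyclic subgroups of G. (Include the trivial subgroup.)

A cyclic subgroup of order d is generated by each of its φ(d) elements of order d, so the cyclic subgroups of order d number (#elements of order d)/φ(d).
Cyclic subgroups by order — order 1: 1; order 2: 1; order 4: 1; order 7: 1; order 14: 1; order 28: 1.
Total: 6.

6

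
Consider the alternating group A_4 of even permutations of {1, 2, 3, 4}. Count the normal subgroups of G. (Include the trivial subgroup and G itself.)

G has 10 subgroups. Checking conjugation-invariance by order — order 1: 1/1 normal; order 2: 0/3 normal; order 3: 0/4 normal; order 4: 1/1 normal; order 12: 1/1 normal.
Total normal subgroups: 3.

3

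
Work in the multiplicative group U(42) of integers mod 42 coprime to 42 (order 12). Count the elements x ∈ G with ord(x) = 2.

The elements of order 2 are: 13, 29, 41.
That's 3.

3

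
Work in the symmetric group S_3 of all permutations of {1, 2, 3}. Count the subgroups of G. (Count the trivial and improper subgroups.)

6

|G| = 6, so by Lagrange every subgroup order divides 6. Divisors: 1, 2, 3, 6.
Subgroups by order — order 1: 1; order 2: 3; order 3: 1; order 6: 1.
Total: 1 + 3 + 1 + 1 = 6.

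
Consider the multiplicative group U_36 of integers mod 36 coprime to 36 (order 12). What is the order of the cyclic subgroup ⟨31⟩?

Compute successive powers of 31 mod 36: 31, 25, 19, 13, 7, 1; 31^6 ≡ 1 (mod 36).
So |⟨31⟩| = 6.

6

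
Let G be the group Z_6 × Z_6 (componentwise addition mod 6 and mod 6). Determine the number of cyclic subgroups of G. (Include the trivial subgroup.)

20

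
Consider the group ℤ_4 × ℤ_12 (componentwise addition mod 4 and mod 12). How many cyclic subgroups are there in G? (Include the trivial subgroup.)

Group the elements of G by the cyclic subgroup they generate; each cyclic subgroup of order d accounts for φ(d) elements.
Cyclic subgroups by order — order 1: 1; order 2: 3; order 3: 1; order 4: 6; order 6: 3; order 12: 6.
Total: 20.

20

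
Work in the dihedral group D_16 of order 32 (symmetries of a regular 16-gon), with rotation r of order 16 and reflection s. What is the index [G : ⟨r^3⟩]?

2

|⟨r^3⟩| = 16 and |G| = 32.
By Lagrange, [G : H] = |G|/|H| = 32/16 = 2.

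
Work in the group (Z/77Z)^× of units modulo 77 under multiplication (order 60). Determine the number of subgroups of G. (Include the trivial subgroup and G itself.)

20

|G| = 60, so by Lagrange every subgroup order divides 60. Divisors: 1, 2, 3, 4, 5, 6, 10, 12, 15, 20, 30, 60.
Subgroups by order — order 1: 1; order 2: 3; order 3: 1; order 4: 1; order 5: 1; order 6: 3; order 10: 3; order 12: 1; order 15: 1; order 20: 1; order 30: 3; order 60: 1.
Total: 1 + 3 + 1 + 1 + 1 + 3 + 3 + 1 + 1 + 1 + 3 + 1 = 20.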